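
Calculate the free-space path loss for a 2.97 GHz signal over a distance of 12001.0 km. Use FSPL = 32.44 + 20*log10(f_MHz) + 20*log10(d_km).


f = 2.97 GHz = 2970.0000 MHz
d = 12001.0 km
FSPL = 32.44 + 20*log10(2970.0000) + 20*log10(12001.0)
FSPL = 32.44 + 69.4551 + 81.5843
FSPL = 183.4795 dB

183.4795 dB


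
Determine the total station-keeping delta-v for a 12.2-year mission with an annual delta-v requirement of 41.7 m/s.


dV = rate * years = 41.7 * 12.2
dV = 508.7400 m/s

508.7400 m/s


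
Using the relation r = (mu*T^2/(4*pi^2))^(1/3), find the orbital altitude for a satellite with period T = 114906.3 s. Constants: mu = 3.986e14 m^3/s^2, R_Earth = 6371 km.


T = 114906.3 s
r = (mu*T^2/(4*pi^2))^(1/3) = (3.986e14 * 114906.3^2 / (4*pi^2))^(1/3)
r = 5.1084414e+07 m = 51084.4137 km
alt = r - R_E = 51084.4137 - 6371 = 44713.4137 km

44713.4137 km


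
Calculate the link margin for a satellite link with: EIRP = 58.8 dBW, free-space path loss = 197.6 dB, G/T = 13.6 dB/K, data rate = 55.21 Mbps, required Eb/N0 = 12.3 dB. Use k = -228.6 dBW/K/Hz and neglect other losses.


C/N0 = EIRP - FSPL + G/T - k = 58.8 - 197.6 + 13.6 - (-228.6)
C/N0 = 103.4000 dB-Hz
R_b = 55.21 Mbps = 5.521e+07 bps -> 10*log10(R_b) = 77.4202 dB-Hz
Eb/N0 = C/N0 - 10*log10(R_b) = 103.4000 - 77.4202 = 25.9798 dB
Margin = Eb/N0 - Eb/N0_req = 25.9798 - 12.3 = 13.6798 dB (link closes)

13.6798 dB


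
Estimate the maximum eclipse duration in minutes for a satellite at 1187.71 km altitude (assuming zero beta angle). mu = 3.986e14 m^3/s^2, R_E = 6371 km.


r = 7558.7100 km
T = 109.0013 min
Eclipse fraction = arcsin(R_E/r)/pi = arcsin(6371.0000/7558.7100)/pi
= arcsin(0.8428687)/pi = 0.319135
Eclipse duration = 0.319135 * 109.0013 = 34.7861 min

34.7861 minutes


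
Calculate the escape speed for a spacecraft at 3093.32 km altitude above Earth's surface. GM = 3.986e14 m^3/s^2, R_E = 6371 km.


r = 6371.0 + 3093.32 = 9464.3200 km = 9.46432e+06 m
v_esc = sqrt(2*mu/r) = sqrt(2*3.986e14 / 9.46432e+06)
v_esc = 9177.8073 m/s = 9.1778 km/s

9.1778 km/s


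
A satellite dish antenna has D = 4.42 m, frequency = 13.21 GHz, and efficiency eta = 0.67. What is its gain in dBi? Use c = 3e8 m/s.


lambda = c/f = 3e8 / 1.321e+10 = 0.02271007 m
G = eta*(pi*D/lambda)^2 = 0.67*(pi*4.42/0.02271007)^2
G = 250485.2819 (linear)
G = 10*log10(250485.2819) = 53.9878 dBi

53.9878 dBi


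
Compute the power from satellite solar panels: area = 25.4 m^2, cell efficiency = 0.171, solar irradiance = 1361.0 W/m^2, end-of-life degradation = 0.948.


P = area * eta * S * degradation
P = 25.4 * 0.171 * 1361.0 * 0.948
P = 5603.9763 W

5603.9763 W


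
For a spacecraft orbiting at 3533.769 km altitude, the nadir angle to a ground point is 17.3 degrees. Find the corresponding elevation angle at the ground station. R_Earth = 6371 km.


r = R_E + alt = 9904.7690 km
Law of sines in the satellite / Earth-center / ground-point triangle:
  sin(nadir)/R_E = sin(90 + el)/r  =>  cos(el) = (r/R_E)*sin(nadir)
cos(el) = (9904.7690 / 6371.0000) * sin(17.3 deg) = 0.4623182
el = arccos(0.4623182) = 62.4632 deg
(Earth-central angle = 90 - nadir - el = 10.2368 deg)

62.4632 degrees


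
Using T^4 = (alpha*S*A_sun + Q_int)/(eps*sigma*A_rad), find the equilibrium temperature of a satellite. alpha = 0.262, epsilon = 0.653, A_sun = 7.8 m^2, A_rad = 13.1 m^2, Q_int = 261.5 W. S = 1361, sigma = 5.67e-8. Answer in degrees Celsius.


Numerator = alpha*S*A_sun + Q_int = 0.262*1361*7.8 + 261.5 = 3042.8396 W
Denominator = eps*sigma*A_rad = 0.653*5.67e-8*13.1 = 4.8502881e-07 W/K^4
T^4 = 6.2735234e+09 K^4
T = 281.4349 K = 8.2849 C

8.2849 degrees Celsius


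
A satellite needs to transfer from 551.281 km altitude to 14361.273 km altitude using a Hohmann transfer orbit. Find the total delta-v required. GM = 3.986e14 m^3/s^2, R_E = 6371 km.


r1 = 6922.2810 km = 6.922281e+06 m
r2 = 20732.2730 km = 2.0732273e+07 m
dv1 = sqrt(mu/r1)*(sqrt(2*r2/(r1+r2)) - 1) = 1703.4932 m/s
dv2 = sqrt(mu/r2)*(1 - sqrt(2*r1/(r1+r2))) = 1282.3273 m/s
total dv = |dv1| + |dv2| = 1703.4932 + 1282.3273 = 2985.8205 m/s = 2.9858 km/s

2.9858 km/s


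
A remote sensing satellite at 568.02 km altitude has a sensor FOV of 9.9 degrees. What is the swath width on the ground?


FOV = 9.9 deg = 0.1727876 rad
swath = 2 * alt * tan(FOV/2) = 2 * 568.02 * tan(0.0863938)
swath = 2 * 568.02 * 0.08660939
swath = 98.3917 km

98.3917 km


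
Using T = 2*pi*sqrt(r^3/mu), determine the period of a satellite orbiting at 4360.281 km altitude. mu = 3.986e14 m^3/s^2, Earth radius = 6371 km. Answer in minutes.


r = 10731.2810 km = 1.0731281e+07 m
T = 2*pi*sqrt(r^3/mu) = 2*pi*sqrt(1.2358185e+21 / 3.986e14)
T = 11063.3989 s = 184.3900 min

184.3900 minutes


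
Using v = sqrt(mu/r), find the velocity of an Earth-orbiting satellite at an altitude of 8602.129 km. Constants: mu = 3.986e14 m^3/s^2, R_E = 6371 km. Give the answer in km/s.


r = R_E + alt = 6371.0 + 8602.129 = 14973.1290 km = 1.4973129e+07 m
v = sqrt(mu/r) = sqrt(3.986e14 / 1.4973129e+07) = 5159.5564 m/s = 5.1596 km/s

5.1596 km/s


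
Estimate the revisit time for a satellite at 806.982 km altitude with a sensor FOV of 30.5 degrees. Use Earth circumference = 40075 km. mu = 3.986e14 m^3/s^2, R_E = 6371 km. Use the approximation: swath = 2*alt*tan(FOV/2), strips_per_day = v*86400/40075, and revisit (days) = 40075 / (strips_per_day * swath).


swath = 2*806.982*tan(0.2661627) = 440.0171 km
v = sqrt(mu/r) = 7451.9077 m/s = 7.4519 km/s
strips/day = v*86400/40075 = 7.4519*86400/40075 = 16.0660
coverage/day = strips * swath = 16.0660 * 440.0171 = 7069.3132 km
revisit = 40075 / 7069.3132 = 5.6689 days

5.6689 days


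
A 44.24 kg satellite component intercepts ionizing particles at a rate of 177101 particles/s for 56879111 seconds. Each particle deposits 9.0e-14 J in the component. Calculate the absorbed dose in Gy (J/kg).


Total energy deposited = rate * time * E_per
  = 177101 * 56879111 * 9.0e-14 = 0.9066013 J
Dose = E_total / mass = 0.9066013 / 44.24
Dose = 0.0204928 Gy

0.0205 Gy


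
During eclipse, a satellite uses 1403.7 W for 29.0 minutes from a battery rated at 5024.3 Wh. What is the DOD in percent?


E_used = P * t / 60 = 1403.7 * 29.0 / 60 = 678.4550 Wh
DOD = E_used / E_total * 100 = 678.4550 / 5024.3 * 100
DOD = 13.5035 %

13.5035 %


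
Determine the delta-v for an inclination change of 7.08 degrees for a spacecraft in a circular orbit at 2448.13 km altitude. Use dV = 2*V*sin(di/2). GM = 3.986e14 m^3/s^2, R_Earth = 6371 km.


r = 8819.1300 km = 8.81913e+06 m
V = sqrt(mu/r) = 6722.8864 m/s
di = 7.08 deg = 0.1235693 rad
dV = 2*V*sin(di/2) = 2*6722.8864*sin(0.06178466)
dV = 830.2140 m/s = 0.830214 km/s

0.8302 km/s


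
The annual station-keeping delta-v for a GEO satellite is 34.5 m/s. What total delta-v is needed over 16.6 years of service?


dV = rate * years = 34.5 * 16.6
dV = 572.7000 m/s

572.7000 m/s


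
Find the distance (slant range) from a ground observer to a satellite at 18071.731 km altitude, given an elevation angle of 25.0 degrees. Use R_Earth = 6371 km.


h = 18071.731 km, el = 25.0 deg
d = -R_E*sin(el) + sqrt((R_E*sin(el))^2 + 2*R_E*h + h^2)
d = -6371.0000*sin(0.4363323) + sqrt((6371.0000*0.4226183)^2 + 2*6371.0000*18071.731 + 18071.731^2)
d = 21058.4363 km

21058.4363 km


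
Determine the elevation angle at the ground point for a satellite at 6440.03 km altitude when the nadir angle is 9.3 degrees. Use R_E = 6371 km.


r = R_E + alt = 12811.0300 km
Law of sines in the satellite / Earth-center / ground-point triangle:
  sin(nadir)/R_E = sin(90 + el)/r  =>  cos(el) = (r/R_E)*sin(nadir)
cos(el) = (12811.0300 / 6371.0000) * sin(9.3 deg) = 0.3249586
el = arccos(0.3249586) = 71.0369 deg
(Earth-central angle = 90 - nadir - el = 9.6631 deg)

71.0369 degrees


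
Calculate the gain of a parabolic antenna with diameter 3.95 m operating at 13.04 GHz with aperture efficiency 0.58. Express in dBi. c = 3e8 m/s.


lambda = c/f = 3e8 / 1.304e+10 = 0.02300613 m
G = eta*(pi*D/lambda)^2 = 0.58*(pi*3.95/0.02300613)^2
G = 168746.4338 (linear)
G = 10*log10(168746.4338) = 52.2723 dBi

52.2723 dBi


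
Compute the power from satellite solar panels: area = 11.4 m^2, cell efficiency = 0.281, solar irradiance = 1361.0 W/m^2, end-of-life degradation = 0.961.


P = area * eta * S * degradation
P = 11.4 * 0.281 * 1361.0 * 0.961
P = 4189.7941 W

4189.7941 W


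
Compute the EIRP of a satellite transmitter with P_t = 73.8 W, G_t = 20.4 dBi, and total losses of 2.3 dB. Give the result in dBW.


Pt = 73.8 W = 18.6806 dBW
EIRP = Pt_dBW + Gt - losses = 18.6806 + 20.4 - 2.3 = 36.7806 dBW

36.7806 dBW


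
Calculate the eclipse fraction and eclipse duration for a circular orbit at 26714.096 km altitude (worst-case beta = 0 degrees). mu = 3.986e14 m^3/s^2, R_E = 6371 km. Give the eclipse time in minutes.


r = 33085.0960 km
T = 998.1793 min
Eclipse fraction = arcsin(R_E/r)/pi = arcsin(6371.0000/33085.0960)/pi
= arcsin(0.192564)/pi = 0.06168032
Eclipse duration = 0.06168032 * 998.1793 = 61.5680 min

61.5680 minutes


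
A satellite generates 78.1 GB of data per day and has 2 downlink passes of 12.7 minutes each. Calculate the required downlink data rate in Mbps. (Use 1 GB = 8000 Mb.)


total contact time = 2 * 12.7 * 60 = 1524.0000 s
data = 78.1 GB = 624800.0000 Mb
rate = 624800.0000 / 1524.0000 = 409.9738 Mbps

409.9738 Mbps


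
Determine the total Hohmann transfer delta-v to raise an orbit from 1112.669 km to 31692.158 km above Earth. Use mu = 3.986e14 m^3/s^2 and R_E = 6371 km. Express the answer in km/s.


r1 = 7483.6690 km = 7.483669e+06 m
r2 = 38063.1580 km = 3.8063158e+07 m
dv1 = sqrt(mu/r1)*(sqrt(2*r2/(r1+r2)) - 1) = 2137.0434 m/s
dv2 = sqrt(mu/r2)*(1 - sqrt(2*r1/(r1+r2))) = 1380.9912 m/s
total dv = |dv1| + |dv2| = 2137.0434 + 1380.9912 = 3518.0346 m/s = 3.5180 km/s

3.5180 km/s


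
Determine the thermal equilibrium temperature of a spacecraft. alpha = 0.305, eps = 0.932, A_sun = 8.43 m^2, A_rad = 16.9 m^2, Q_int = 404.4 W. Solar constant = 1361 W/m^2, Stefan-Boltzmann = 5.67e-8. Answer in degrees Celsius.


Numerator = alpha*S*A_sun + Q_int = 0.305*1361*8.43 + 404.4 = 3903.7351 W
Denominator = eps*sigma*A_rad = 0.932*5.67e-8*16.9 = 8.9307036e-07 W/K^4
T^4 = 4.3711395e+09 K^4
T = 257.1276 K = -16.0224 C

-16.0224 degrees Celsius


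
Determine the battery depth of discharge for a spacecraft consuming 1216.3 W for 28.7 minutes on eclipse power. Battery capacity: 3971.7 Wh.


E_used = P * t / 60 = 1216.3 * 28.7 / 60 = 581.7968 Wh
DOD = E_used / E_total * 100 = 581.7968 / 3971.7 * 100
DOD = 14.6486 %

14.6486 %


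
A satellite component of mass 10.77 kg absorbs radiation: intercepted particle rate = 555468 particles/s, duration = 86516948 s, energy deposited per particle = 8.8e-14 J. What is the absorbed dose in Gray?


Total energy deposited = rate * time * E_per
  = 555468 * 86516948 * 8.8e-14 = 4.2291 J
Dose = E_total / mass = 4.2291 / 10.77
Dose = 0.3926695 Gy

0.3927 Gy


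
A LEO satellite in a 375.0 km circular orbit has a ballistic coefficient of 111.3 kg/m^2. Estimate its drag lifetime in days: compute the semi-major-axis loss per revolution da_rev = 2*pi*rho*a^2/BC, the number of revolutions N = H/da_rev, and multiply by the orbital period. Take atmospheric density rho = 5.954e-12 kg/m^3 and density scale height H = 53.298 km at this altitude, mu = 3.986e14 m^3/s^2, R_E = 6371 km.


a = R_E + alt = 6746.0000 km = 6.746e+06 m
da_rev = 2*pi*rho*a^2/BC = 2*pi*5.954e-12*(6.746e+06)^2/111.3 = 15.296293 m per revolution
N = H/da_rev = 53298.0000 m / 15.296293 m = 3484.3735 revolutions
P = 2*pi*sqrt(a^3/mu) = 5514.1773 s
lifetime = N*P = 3484.3735 * 5514.1773 = 1.9213453e+07 s = 222.3779 days

222.3779 days


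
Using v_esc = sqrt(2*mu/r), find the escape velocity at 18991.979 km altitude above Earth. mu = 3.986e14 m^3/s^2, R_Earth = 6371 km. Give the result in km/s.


r = 6371.0 + 18991.979 = 25362.9790 km = 2.5362979e+07 m
v_esc = sqrt(2*mu/r) = sqrt(2*3.986e14 / 2.5362979e+07)
v_esc = 5606.3927 m/s = 5.6064 km/s

5.6064 km/s


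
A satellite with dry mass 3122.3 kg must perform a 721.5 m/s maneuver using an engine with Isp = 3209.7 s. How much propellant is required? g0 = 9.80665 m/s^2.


ve = Isp * g0 = 3209.7 * 9.80665 = 31476.404505 m/s
mass ratio = exp(dv/ve) = exp(721.5/31476.404505) = 1.02318666
m_prop = m_dry * (mr - 1) = 3122.3 * (1.02318666 - 1)
m_prop = 72.3957 kg

72.3957 kg


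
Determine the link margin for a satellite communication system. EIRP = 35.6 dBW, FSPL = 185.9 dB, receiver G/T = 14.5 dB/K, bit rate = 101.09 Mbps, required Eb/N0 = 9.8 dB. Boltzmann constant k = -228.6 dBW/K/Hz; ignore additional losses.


C/N0 = EIRP - FSPL + G/T - k = 35.6 - 185.9 + 14.5 - (-228.6)
C/N0 = 92.8000 dB-Hz
R_b = 101.09 Mbps = 1.0109e+08 bps -> 10*log10(R_b) = 80.0471 dB-Hz
Eb/N0 = C/N0 - 10*log10(R_b) = 92.8000 - 80.0471 = 12.7529 dB
Margin = Eb/N0 - Eb/N0_req = 12.7529 - 9.8 = 2.9529 dB (link closes)

2.9529 dB


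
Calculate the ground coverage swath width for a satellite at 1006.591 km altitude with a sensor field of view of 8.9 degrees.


FOV = 8.9 deg = 0.1553343 rad
swath = 2 * alt * tan(FOV/2) = 2 * 1006.591 * tan(0.07766715)
swath = 2 * 1006.591 * 0.0778237
swath = 156.6733 km

156.6733 km


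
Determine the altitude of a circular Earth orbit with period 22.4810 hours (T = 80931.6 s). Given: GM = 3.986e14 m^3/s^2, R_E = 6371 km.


T = 80931.6 s
r = (mu*T^2/(4*pi^2))^(1/3) = (3.986e14 * 80931.6^2 / (4*pi^2))^(1/3)
r = 4.0439391e+07 m = 40439.3907 km
alt = r - R_E = 40439.3907 - 6371 = 34068.3907 km

34068.3907 km


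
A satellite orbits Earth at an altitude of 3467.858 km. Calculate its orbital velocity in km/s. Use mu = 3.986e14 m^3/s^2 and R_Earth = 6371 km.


r = R_E + alt = 6371.0 + 3467.858 = 9838.8580 km = 9.838858e+06 m
v = sqrt(mu/r) = sqrt(3.986e14 / 9.838858e+06) = 6364.9691 m/s = 6.3650 km/s

6.3650 km/s


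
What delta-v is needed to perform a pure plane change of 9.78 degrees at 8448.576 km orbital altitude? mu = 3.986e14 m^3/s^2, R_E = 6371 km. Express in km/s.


r = 14819.5760 km = 1.4819576e+07 m
V = sqrt(mu/r) = 5186.2179 m/s
di = 9.78 deg = 0.1706932 rad
dV = 2*V*sin(di/2) = 2*5186.2179*sin(0.0853466)
dV = 884.1778 m/s = 0.8841778 km/s

0.8842 km/s


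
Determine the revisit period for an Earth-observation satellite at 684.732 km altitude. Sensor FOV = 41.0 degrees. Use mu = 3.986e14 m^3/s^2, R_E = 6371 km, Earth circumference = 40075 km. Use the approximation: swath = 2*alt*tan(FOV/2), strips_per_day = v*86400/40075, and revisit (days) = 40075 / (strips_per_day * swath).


swath = 2*684.732*tan(0.3577925) = 512.0216 km
v = sqrt(mu/r) = 7516.1876 m/s = 7.5162 km/s
strips/day = v*86400/40075 = 7.5162*86400/40075 = 16.2046
coverage/day = strips * swath = 16.2046 * 512.0216 = 8297.0959 km
revisit = 40075 / 8297.0959 = 4.8300 days

4.8300 days


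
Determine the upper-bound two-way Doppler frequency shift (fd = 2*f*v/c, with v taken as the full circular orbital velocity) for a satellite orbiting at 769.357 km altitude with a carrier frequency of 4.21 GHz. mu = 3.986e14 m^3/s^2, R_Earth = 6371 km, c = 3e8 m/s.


r = 7.140357e+06 m
v = sqrt(mu/r) = 7471.5152 m/s (worst-case radial velocity)
f = 4.21 GHz = 4.21e+09 Hz
fd = 2*f*v/c = 2*4.21e+09*7471.5152/3.0e+08
fd = 209700.5266 Hz

209700.5266 Hz


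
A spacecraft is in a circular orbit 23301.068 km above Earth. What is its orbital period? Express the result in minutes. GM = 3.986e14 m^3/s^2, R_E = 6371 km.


r = 29672.0680 km = 2.9672068e+07 m
T = 2*pi*sqrt(r^3/mu) = 2*pi*sqrt(2.6124227e+22 / 3.986e14)
T = 50866.6275 s = 847.7771 min

847.7771 minutes


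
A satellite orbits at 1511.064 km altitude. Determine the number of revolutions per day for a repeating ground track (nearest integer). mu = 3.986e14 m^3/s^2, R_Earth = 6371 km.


r = 7.882064e+06 m
T = 2*pi*sqrt(r^3/mu) = 6964.1987 s = 116.0700 min
revs/day = 1440 / 116.0700 = 12.4063
Rounded: 12 revolutions per day

12 revolutions per day


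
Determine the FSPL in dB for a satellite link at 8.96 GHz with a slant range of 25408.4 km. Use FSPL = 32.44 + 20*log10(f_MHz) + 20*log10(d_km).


f = 8.96 GHz = 8960.0000 MHz
d = 25408.4 km
FSPL = 32.44 + 20*log10(8960.0000) + 20*log10(25408.4)
FSPL = 32.44 + 79.0462 + 88.0995
FSPL = 199.5857 dB

199.5857 dB


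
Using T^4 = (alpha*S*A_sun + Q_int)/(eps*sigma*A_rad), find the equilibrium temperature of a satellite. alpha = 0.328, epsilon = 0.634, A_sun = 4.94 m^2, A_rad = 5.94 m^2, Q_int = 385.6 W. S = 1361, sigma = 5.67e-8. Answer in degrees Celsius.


Numerator = alpha*S*A_sun + Q_int = 0.328*1361*4.94 + 385.6 = 2590.8555 W
Denominator = eps*sigma*A_rad = 0.634*5.67e-8*5.94 = 2.1352993e-07 W/K^4
T^4 = 1.2133454e+10 K^4
T = 331.8915 K = 58.7415 C

58.7415 degrees Celsius


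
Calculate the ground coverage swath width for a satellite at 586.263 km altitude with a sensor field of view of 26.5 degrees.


FOV = 26.5 deg = 0.4625123 rad
swath = 2 * alt * tan(FOV/2) = 2 * 586.263 * tan(0.2312561)
swath = 2 * 586.263 * 0.2354687
swath = 276.0932 km

276.0932 km


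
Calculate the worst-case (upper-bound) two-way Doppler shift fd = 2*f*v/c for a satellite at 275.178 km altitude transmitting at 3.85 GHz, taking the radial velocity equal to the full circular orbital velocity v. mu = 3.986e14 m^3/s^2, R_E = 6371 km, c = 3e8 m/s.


r = 6.646178e+06 m
v = sqrt(mu/r) = 7744.3088 m/s (worst-case radial velocity)
f = 3.85 GHz = 3.85e+09 Hz
fd = 2*f*v/c = 2*3.85e+09*7744.3088/3.0e+08
fd = 198770.5930 Hz

198770.5930 Hz


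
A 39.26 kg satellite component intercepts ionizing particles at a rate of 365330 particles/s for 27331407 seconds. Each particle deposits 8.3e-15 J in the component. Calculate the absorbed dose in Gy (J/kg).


Total energy deposited = rate * time * E_per
  = 365330 * 27331407 * 8.3e-15 = 0.08287536 J
Dose = E_total / mass = 0.08287536 / 39.26
Dose = 0.002110936 Gy

0.0021 Gy


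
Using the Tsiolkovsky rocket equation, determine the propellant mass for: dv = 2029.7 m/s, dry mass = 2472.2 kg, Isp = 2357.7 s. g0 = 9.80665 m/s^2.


ve = Isp * g0 = 2357.7 * 9.80665 = 23121.138705 m/s
mass ratio = exp(dv/ve) = exp(2029.7/23121.138705) = 1.09175388
m_prop = m_dry * (mr - 1) = 2472.2 * (1.09175388 - 1)
m_prop = 226.8339 kg

226.8339 kg


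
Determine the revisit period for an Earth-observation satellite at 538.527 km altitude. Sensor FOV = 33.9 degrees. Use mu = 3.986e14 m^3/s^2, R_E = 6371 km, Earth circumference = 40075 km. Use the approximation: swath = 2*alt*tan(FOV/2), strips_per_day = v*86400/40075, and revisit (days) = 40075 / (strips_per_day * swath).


swath = 2*538.527*tan(0.2958333) = 328.2610 km
v = sqrt(mu/r) = 7595.2922 m/s = 7.5953 km/s
strips/day = v*86400/40075 = 7.5953*86400/40075 = 16.3751
coverage/day = strips * swath = 16.3751 * 328.2610 = 5375.3153 km
revisit = 40075 / 5375.3153 = 7.4554 days

7.4554 days


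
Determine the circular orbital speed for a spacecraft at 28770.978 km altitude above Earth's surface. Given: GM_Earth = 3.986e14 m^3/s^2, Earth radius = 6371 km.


r = R_E + alt = 6371.0 + 28770.978 = 35141.9780 km = 3.5141978e+07 m
v = sqrt(mu/r) = sqrt(3.986e14 / 3.5141978e+07) = 3367.8718 m/s = 3.3679 km/s

3.3679 km/s


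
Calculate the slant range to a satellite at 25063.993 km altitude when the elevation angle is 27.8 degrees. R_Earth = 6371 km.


h = 25063.993 km, el = 27.8 deg
d = -R_E*sin(el) + sqrt((R_E*sin(el))^2 + 2*R_E*h + h^2)
d = -6371.0000*sin(0.4852015) + sqrt((6371.0000*0.4663866)^2 + 2*6371.0000*25063.993 + 25063.993^2)
d = 27954.3368 km

27954.3368 km


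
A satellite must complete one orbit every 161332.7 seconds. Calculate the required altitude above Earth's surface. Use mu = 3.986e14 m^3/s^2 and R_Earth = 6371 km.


T = 161332.7 s
r = (mu*T^2/(4*pi^2))^(1/3) = (3.986e14 * 161332.7^2 / (4*pi^2))^(1/3)
r = 6.4053194e+07 m = 64053.1935 km
alt = r - R_E = 64053.1935 - 6371 = 57682.1935 km

57682.1935 km


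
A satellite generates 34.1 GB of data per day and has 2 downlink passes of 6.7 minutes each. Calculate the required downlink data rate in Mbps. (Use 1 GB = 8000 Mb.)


total contact time = 2 * 6.7 * 60 = 804.0000 s
data = 34.1 GB = 272800.0000 Mb
rate = 272800.0000 / 804.0000 = 339.3035 Mbps

339.3035 Mbps


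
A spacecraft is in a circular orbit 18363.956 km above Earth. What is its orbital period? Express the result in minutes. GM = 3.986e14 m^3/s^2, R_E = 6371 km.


r = 24734.9560 km = 2.4734956e+07 m
T = 2*pi*sqrt(r^3/mu) = 2*pi*sqrt(1.5133293e+22 / 3.986e14)
T = 38714.8815 s = 645.2480 min

645.2480 minutes


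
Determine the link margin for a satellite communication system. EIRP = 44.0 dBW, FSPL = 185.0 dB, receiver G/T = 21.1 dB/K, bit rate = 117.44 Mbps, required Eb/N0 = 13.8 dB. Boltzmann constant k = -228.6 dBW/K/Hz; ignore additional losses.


C/N0 = EIRP - FSPL + G/T - k = 44.0 - 185.0 + 21.1 - (-228.6)
C/N0 = 108.7000 dB-Hz
R_b = 117.44 Mbps = 1.1744e+08 bps -> 10*log10(R_b) = 80.6982 dB-Hz
Eb/N0 = C/N0 - 10*log10(R_b) = 108.7000 - 80.6982 = 28.0018 dB
Margin = Eb/N0 - Eb/N0_req = 28.0018 - 13.8 = 14.2018 dB (link closes)

14.2018 dB


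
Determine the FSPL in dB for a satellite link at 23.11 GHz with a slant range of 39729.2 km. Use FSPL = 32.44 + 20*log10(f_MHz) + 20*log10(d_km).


f = 23.11 GHz = 23110.0000 MHz
d = 39729.2 km
FSPL = 32.44 + 20*log10(23110.0000) + 20*log10(39729.2)
FSPL = 32.44 + 87.2760 + 91.9822
FSPL = 211.6982 dB

211.6982 dB


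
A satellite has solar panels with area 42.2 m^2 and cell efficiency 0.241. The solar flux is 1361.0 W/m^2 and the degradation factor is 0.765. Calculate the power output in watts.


P = area * eta * S * degradation
P = 42.2 * 0.241 * 1361.0 * 0.765
P = 10588.8563 W

10588.8563 W


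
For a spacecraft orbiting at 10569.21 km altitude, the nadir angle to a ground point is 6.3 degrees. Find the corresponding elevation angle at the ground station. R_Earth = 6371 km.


r = R_E + alt = 16940.2100 km
Law of sines in the satellite / Earth-center / ground-point triangle:
  sin(nadir)/R_E = sin(90 + el)/r  =>  cos(el) = (r/R_E)*sin(nadir)
cos(el) = (16940.2100 / 6371.0000) * sin(6.3 deg) = 0.2917787
el = arccos(0.2917787) = 73.0355 deg
(Earth-central angle = 90 - nadir - el = 10.6645 deg)

73.0355 degrees


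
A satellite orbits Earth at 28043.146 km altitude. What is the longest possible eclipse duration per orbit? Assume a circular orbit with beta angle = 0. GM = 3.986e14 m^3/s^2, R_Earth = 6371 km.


r = 34414.1460 km
T = 1058.9256 min
Eclipse fraction = arcsin(R_E/r)/pi = arcsin(6371.0000/34414.1460)/pi
= arcsin(0.1851274)/pi = 0.05926977
Eclipse duration = 0.05926977 * 1058.9256 = 62.7623 min

62.7623 minutes


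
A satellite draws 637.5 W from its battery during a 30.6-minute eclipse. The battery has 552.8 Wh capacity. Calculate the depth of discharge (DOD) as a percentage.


E_used = P * t / 60 = 637.5 * 30.6 / 60 = 325.1250 Wh
DOD = E_used / E_total * 100 = 325.1250 / 552.8 * 100
DOD = 58.8142 %

58.8142 %


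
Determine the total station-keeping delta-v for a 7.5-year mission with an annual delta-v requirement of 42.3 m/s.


dV = rate * years = 42.3 * 7.5
dV = 317.2500 m/s

317.2500 m/s


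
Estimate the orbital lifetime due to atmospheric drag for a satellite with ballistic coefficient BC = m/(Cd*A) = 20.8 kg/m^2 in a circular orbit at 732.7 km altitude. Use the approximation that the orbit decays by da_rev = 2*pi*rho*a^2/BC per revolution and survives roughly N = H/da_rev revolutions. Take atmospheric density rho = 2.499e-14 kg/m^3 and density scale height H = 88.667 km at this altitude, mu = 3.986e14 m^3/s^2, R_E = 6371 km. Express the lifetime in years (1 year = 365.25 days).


a = R_E + alt = 7103.7000 km = 7.1037e+06 m
da_rev = 2*pi*rho*a^2/BC = 2*pi*2.499e-14*(7.1037e+06)^2/20.8 = 0.380935997 m per revolution
N = H/da_rev = 88667.0000 m / 0.380935997 m = 232760.8854 revolutions
P = 2*pi*sqrt(a^3/mu) = 5958.5164 s
lifetime = N*P = 232760.8854 * 5958.5164 = 1.3869096e+09 s = 16052.1939 days
years = 16052.1939 / 365.25 = 43.9485 years

43.9485 years


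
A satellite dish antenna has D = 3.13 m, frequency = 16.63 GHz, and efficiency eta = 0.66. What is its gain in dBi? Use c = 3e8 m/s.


lambda = c/f = 3e8 / 1.663e+10 = 0.01803969 m
G = eta*(pi*D/lambda)^2 = 0.66*(pi*3.13/0.01803969)^2
G = 196098.5331 (linear)
G = 10*log10(196098.5331) = 52.9247 dBi

52.9247 dBi


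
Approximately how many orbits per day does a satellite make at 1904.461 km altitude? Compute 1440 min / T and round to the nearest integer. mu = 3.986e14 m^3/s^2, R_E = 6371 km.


r = 8.275461e+06 m
T = 2*pi*sqrt(r^3/mu) = 7492.0301 s = 124.8672 min
revs/day = 1440 / 124.8672 = 11.5323
Rounded: 12 revolutions per day

12 revolutions per day


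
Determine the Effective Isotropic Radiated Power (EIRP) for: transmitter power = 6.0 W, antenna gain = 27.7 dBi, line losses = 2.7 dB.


Pt = 6.0 W = 7.7815 dBW
EIRP = Pt_dBW + Gt - losses = 7.7815 + 27.7 - 2.7 = 32.7815 dBW

32.7815 dBW


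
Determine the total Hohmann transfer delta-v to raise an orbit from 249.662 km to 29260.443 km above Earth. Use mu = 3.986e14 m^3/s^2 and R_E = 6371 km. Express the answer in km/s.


r1 = 6620.6620 km = 6.620662e+06 m
r2 = 35631.4430 km = 3.5631443e+07 m
dv1 = sqrt(mu/r1)*(sqrt(2*r2/(r1+r2)) - 1) = 2317.6479 m/s
dv2 = sqrt(mu/r2)*(1 - sqrt(2*r1/(r1+r2))) = 1472.2820 m/s
total dv = |dv1| + |dv2| = 2317.6479 + 1472.2820 = 3789.9299 m/s = 3.7899 km/s

3.7899 km/s


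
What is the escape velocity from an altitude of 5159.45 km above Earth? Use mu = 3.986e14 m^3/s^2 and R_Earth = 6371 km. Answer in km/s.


r = 6371.0 + 5159.45 = 11530.4500 km = 1.153045e+07 m
v_esc = sqrt(2*mu/r) = sqrt(2*3.986e14 / 1.153045e+07)
v_esc = 8314.9667 m/s = 8.3150 km/s

8.3150 km/s


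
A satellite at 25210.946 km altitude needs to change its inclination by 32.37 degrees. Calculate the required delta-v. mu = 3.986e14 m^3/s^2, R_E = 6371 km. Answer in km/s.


r = 31581.9460 km = 3.1581946e+07 m
V = sqrt(mu/r) = 3552.6237 m/s
di = 32.37 deg = 0.5649631 rad
dV = 2*V*sin(di/2) = 2*3552.6237*sin(0.2824815)
dV = 1980.5145 m/s = 1.9805 km/s

1.9805 km/s


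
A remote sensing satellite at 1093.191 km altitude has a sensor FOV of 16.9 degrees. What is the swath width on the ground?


FOV = 16.9 deg = 0.2949606 rad
swath = 2 * alt * tan(FOV/2) = 2 * 1093.191 * tan(0.1474803)
swath = 2 * 1093.191 * 0.148559
swath = 324.8066 km

324.8066 km


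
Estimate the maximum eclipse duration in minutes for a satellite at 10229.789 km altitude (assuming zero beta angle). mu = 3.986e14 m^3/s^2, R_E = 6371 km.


r = 16600.7890 km
T = 354.7750 min
Eclipse fraction = arcsin(R_E/r)/pi = arcsin(6371.0000/16600.7890)/pi
= arcsin(0.3837769)/pi = 0.1253768
Eclipse duration = 0.1253768 * 354.7750 = 44.4806 min

44.4806 minutes


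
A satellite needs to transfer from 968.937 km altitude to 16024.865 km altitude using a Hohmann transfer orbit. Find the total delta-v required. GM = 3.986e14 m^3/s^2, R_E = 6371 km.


r1 = 7339.9370 km = 7.339937e+06 m
r2 = 22395.8650 km = 2.2395865e+07 m
dv1 = sqrt(mu/r1)*(sqrt(2*r2/(r1+r2)) - 1) = 1675.2014 m/s
dv2 = sqrt(mu/r2)*(1 - sqrt(2*r1/(r1+r2))) = 1254.5689 m/s
total dv = |dv1| + |dv2| = 1675.2014 + 1254.5689 = 2929.7703 m/s = 2.9298 km/s

2.9298 km/s


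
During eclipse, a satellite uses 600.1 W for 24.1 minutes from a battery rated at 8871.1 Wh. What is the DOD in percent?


E_used = P * t / 60 = 600.1 * 24.1 / 60 = 241.0402 Wh
DOD = E_used / E_total * 100 = 241.0402 / 8871.1 * 100
DOD = 2.7171 %

2.7171 %


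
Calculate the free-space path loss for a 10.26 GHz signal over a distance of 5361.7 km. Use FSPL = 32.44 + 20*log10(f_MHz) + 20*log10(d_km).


f = 10.26 GHz = 10260.0000 MHz
d = 5361.7 km
FSPL = 32.44 + 20*log10(10260.0000) + 20*log10(5361.7)
FSPL = 32.44 + 80.2229 + 74.5861
FSPL = 187.2490 dB

187.2490 dB


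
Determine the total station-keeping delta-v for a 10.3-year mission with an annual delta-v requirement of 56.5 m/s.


dV = rate * years = 56.5 * 10.3
dV = 581.9500 m/s

581.9500 m/s


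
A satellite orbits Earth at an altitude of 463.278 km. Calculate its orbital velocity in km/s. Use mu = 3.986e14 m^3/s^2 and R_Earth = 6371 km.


r = R_E + alt = 6371.0 + 463.278 = 6834.2780 km = 6.834278e+06 m
v = sqrt(mu/r) = sqrt(3.986e14 / 6.834278e+06) = 7636.9918 m/s = 7.6370 km/s

7.6370 km/s


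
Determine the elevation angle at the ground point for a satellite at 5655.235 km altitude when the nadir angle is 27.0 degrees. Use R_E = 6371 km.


r = R_E + alt = 12026.2350 km
Law of sines in the satellite / Earth-center / ground-point triangle:
  sin(nadir)/R_E = sin(90 + el)/r  =>  cos(el) = (r/R_E)*sin(nadir)
cos(el) = (12026.2350 / 6371.0000) * sin(27.0 deg) = 0.8569764
el = arccos(0.8569764) = 31.0212 deg
(Earth-central angle = 90 - nadir - el = 31.9788 deg)

31.0212 degrees


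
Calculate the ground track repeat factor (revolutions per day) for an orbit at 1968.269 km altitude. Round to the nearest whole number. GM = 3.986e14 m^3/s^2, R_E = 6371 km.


r = 8.339269e+06 m
T = 2*pi*sqrt(r^3/mu) = 7578.8480 s = 126.3141 min
revs/day = 1440 / 126.3141 = 11.4001
Rounded: 11 revolutions per day

11 revolutions per day


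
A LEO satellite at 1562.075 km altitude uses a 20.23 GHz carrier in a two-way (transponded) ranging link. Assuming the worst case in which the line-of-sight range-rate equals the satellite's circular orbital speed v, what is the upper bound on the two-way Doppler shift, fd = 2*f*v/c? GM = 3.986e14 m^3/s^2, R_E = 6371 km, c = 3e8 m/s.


r = 7.933075e+06 m
v = sqrt(mu/r) = 7088.3943 m/s (worst-case radial velocity)
f = 20.23 GHz = 2.023e+10 Hz
fd = 2*f*v/c = 2*2.023e+10*7088.3943/3.0e+08
fd = 955988.1100 Hz

955988.1100 Hz


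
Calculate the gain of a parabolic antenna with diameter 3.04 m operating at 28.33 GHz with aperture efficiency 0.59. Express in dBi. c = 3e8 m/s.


lambda = c/f = 3e8 / 2.833e+10 = 0.01058948 m
G = eta*(pi*D/lambda)^2 = 0.59*(pi*3.04/0.01058948)^2
G = 479898.6894 (linear)
G = 10*log10(479898.6894) = 56.8115 dBi

56.8115 dBi


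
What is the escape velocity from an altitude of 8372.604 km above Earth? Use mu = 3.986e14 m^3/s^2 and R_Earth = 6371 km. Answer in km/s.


r = 6371.0 + 8372.604 = 14743.6040 km = 1.4743604e+07 m
v_esc = sqrt(2*mu/r) = sqrt(2*3.986e14 / 1.4743604e+07)
v_esc = 7353.2921 m/s = 7.3533 km/s

7.3533 km/s


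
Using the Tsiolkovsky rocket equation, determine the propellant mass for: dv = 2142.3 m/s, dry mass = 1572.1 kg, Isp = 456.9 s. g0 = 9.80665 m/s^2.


ve = Isp * g0 = 456.9 * 9.80665 = 4480.658385 m/s
mass ratio = exp(dv/ve) = exp(2142.3/4480.658385) = 1.61304178
m_prop = m_dry * (mr - 1) = 1572.1 * (1.61304178 - 1)
m_prop = 963.7630 kg

963.7630 kg


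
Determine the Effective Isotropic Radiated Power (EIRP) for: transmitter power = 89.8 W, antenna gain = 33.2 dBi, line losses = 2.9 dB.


Pt = 89.8 W = 19.5328 dBW
EIRP = Pt_dBW + Gt - losses = 19.5328 + 33.2 - 2.9 = 49.8328 dBW

49.8328 dBW


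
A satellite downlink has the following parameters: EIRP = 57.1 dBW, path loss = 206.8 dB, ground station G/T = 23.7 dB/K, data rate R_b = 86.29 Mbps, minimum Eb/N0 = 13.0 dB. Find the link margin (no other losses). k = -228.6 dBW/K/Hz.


C/N0 = EIRP - FSPL + G/T - k = 57.1 - 206.8 + 23.7 - (-228.6)
C/N0 = 102.6000 dB-Hz
R_b = 86.29 Mbps = 8.629e+07 bps -> 10*log10(R_b) = 79.3596 dB-Hz
Eb/N0 = C/N0 - 10*log10(R_b) = 102.6000 - 79.3596 = 23.2404 dB
Margin = Eb/N0 - Eb/N0_req = 23.2404 - 13.0 = 10.2404 dB (link closes)

10.2404 dB


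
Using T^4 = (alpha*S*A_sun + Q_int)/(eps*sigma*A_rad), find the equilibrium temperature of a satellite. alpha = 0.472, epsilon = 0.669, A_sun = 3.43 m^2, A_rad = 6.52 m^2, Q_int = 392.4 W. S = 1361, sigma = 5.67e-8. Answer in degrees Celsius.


Numerator = alpha*S*A_sun + Q_int = 0.472*1361*3.43 + 392.4 = 2595.8046 W
Denominator = eps*sigma*A_rad = 0.669*5.67e-8*6.52 = 2.473186e-07 W/K^4
T^4 = 1.0495792e+10 K^4
T = 320.0765 K = 46.9265 C

46.9265 degrees Celsius


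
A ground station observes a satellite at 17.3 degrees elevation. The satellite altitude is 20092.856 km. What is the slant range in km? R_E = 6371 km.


h = 20092.856 km, el = 17.3 deg
d = -R_E*sin(el) + sqrt((R_E*sin(el))^2 + 2*R_E*h + h^2)
d = -6371.0000*sin(0.301942) + sqrt((6371.0000*0.2973749)^2 + 2*6371.0000*20092.856 + 20092.856^2)
d = 23860.7241 km

23860.7241 km


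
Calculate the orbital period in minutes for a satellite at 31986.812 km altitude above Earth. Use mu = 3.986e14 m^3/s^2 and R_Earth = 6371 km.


r = 38357.8120 km = 3.8357812e+07 m
T = 2*pi*sqrt(r^3/mu) = 2*pi*sqrt(5.6436683e+22 / 3.986e14)
T = 74763.9022 s = 1246.0650 min

1246.0650 minutes


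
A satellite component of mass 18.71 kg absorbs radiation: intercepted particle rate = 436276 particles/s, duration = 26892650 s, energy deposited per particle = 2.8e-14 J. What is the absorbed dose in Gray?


Total energy deposited = rate * time * E_per
  = 436276 * 26892650 * 2.8e-14 = 0.3285133 J
Dose = E_total / mass = 0.3285133 / 18.71
Dose = 0.01755817 Gy

0.0176 Gy


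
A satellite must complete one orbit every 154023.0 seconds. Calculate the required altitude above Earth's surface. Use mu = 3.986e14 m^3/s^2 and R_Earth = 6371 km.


T = 154023.0 s
r = (mu*T^2/(4*pi^2))^(1/3) = (3.986e14 * 154023.0^2 / (4*pi^2))^(1/3)
r = 6.2103523e+07 m = 62103.5231 km
alt = r - R_E = 62103.5231 - 6371 = 55732.5231 km

55732.5231 km


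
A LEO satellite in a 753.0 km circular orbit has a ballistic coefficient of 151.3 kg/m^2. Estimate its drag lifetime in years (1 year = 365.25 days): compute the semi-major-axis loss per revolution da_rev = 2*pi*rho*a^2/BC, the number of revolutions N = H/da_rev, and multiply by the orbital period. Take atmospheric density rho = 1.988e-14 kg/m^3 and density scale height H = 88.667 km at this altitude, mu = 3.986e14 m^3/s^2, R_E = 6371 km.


a = R_E + alt = 7124.0000 km = 7.124e+06 m
da_rev = 2*pi*rho*a^2/BC = 2*pi*1.988e-14*(7.124e+06)^2/151.3 = 0.0418991432 m per revolution
N = H/da_rev = 88667.0000 m / 0.0418991432 m = 2.1162008e+06 revolutions
P = 2*pi*sqrt(a^3/mu) = 5984.0758 s
lifetime = N*P = 2.1162008e+06 * 5984.0758 = 1.2663506e+10 s = 146568.3563 days
years = 146568.3563 / 365.25 = 401.2823 years

401.2823 years


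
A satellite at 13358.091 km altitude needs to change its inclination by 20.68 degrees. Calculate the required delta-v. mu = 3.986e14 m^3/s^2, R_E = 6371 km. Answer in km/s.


r = 19729.0910 km = 1.9729091e+07 m
V = sqrt(mu/r) = 4494.8490 m/s
di = 20.68 deg = 0.3609341 rad
dV = 2*V*sin(di/2) = 2*4494.8490*sin(0.180467)
dV = 1613.5524 m/s = 1.6136 km/s

1.6136 km/s


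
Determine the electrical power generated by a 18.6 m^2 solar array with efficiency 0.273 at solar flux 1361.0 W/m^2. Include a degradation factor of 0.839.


P = area * eta * S * degradation
P = 18.6 * 0.273 * 1361.0 * 0.839
P = 5798.2332 W

5798.2332 W


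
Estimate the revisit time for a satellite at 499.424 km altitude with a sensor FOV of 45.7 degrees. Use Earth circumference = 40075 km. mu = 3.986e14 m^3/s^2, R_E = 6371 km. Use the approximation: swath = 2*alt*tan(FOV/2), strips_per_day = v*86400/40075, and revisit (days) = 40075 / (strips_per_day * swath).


swath = 2*499.424*tan(0.3988077) = 420.9031 km
v = sqrt(mu/r) = 7616.8759 m/s = 7.6169 km/s
strips/day = v*86400/40075 = 7.6169*86400/40075 = 16.4217
coverage/day = strips * swath = 16.4217 * 420.9031 = 6911.9281 km
revisit = 40075 / 6911.9281 = 5.7979 days

5.7979 days


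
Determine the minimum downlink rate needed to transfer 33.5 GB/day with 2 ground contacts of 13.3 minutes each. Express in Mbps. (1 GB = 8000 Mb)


total contact time = 2 * 13.3 * 60 = 1596.0000 s
data = 33.5 GB = 268000.0000 Mb
rate = 268000.0000 / 1596.0000 = 167.9198 Mbps

167.9198 Mbps


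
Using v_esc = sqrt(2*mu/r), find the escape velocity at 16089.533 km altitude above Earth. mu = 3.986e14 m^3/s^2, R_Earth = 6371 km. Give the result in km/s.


r = 6371.0 + 16089.533 = 22460.5330 km = 2.2460533e+07 m
v_esc = sqrt(2*mu/r) = sqrt(2*3.986e14 / 2.2460533e+07)
v_esc = 5957.6312 m/s = 5.9576 km/s

5.9576 km/s


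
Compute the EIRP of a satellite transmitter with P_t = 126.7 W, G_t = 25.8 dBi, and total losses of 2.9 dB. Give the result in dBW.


Pt = 126.7 W = 21.0278 dBW
EIRP = Pt_dBW + Gt - losses = 21.0278 + 25.8 - 2.9 = 43.9278 dBW

43.9278 dBW


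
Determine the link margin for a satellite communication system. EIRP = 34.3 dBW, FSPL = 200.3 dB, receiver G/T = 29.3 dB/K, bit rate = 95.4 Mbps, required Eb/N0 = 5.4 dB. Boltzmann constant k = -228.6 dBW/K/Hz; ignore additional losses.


C/N0 = EIRP - FSPL + G/T - k = 34.3 - 200.3 + 29.3 - (-228.6)
C/N0 = 91.9000 dB-Hz
R_b = 95.4 Mbps = 9.54e+07 bps -> 10*log10(R_b) = 79.7955 dB-Hz
Eb/N0 = C/N0 - 10*log10(R_b) = 91.9000 - 79.7955 = 12.1045 dB
Margin = Eb/N0 - Eb/N0_req = 12.1045 - 5.4 = 6.7045 dB (link closes)

6.7045 dB


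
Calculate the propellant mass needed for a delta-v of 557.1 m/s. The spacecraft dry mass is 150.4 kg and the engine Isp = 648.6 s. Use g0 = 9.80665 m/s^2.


ve = Isp * g0 = 648.6 * 9.80665 = 6360.593190 m/s
mass ratio = exp(dv/ve) = exp(557.1/6360.593190) = 1.09153632
m_prop = m_dry * (mr - 1) = 150.4 * (1.09153632 - 1)
m_prop = 13.7671 kg

13.7671 kg


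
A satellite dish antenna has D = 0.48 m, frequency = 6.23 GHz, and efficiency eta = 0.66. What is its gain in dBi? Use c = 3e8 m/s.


lambda = c/f = 3e8 / 6.23e+09 = 0.04815409 m
G = eta*(pi*D/lambda)^2 = 0.66*(pi*0.48/0.04815409)^2
G = 647.2316 (linear)
G = 10*log10(647.2316) = 28.1106 dBi

28.1106 dBi


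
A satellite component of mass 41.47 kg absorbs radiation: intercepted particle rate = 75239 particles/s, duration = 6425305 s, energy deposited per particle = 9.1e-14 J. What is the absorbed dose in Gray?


Total energy deposited = rate * time * E_per
  = 75239 * 6425305 * 9.1e-14 = 0.04399245 J
Dose = E_total / mass = 0.04399245 / 41.47
Dose = 0.001060826 Gy

0.0011 Gy


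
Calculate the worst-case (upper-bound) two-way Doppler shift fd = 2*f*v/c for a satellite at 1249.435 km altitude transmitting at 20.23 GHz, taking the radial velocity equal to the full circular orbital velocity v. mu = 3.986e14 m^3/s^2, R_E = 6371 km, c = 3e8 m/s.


r = 7.620435e+06 m
v = sqrt(mu/r) = 7232.3389 m/s (worst-case radial velocity)
f = 20.23 GHz = 2.023e+10 Hz
fd = 2*f*v/c = 2*2.023e+10*7232.3389/3.0e+08
fd = 975401.4332 Hz

975401.4332 Hz


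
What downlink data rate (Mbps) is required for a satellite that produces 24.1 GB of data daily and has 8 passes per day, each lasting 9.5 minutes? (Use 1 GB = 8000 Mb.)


total contact time = 8 * 9.5 * 60 = 4560.0000 s
data = 24.1 GB = 192800.0000 Mb
rate = 192800.0000 / 4560.0000 = 42.2807 Mbps

42.2807 Mbps


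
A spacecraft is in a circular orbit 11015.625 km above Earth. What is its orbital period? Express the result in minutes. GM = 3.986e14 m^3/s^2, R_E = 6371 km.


r = 17386.6250 km = 1.7386625e+07 m
T = 2*pi*sqrt(r^3/mu) = 2*pi*sqrt(5.2558851e+21 / 3.986e14)
T = 22815.7186 s = 380.2620 min

380.2620 minutes


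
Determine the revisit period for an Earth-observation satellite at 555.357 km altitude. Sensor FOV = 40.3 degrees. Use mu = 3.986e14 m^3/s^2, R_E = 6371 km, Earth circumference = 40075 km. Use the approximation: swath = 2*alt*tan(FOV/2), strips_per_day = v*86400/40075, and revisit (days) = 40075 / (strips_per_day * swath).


swath = 2*555.357*tan(0.3516838) = 407.5630 km
v = sqrt(mu/r) = 7586.0589 m/s = 7.5861 km/s
strips/day = v*86400/40075 = 7.5861*86400/40075 = 16.3552
coverage/day = strips * swath = 16.3552 * 407.5630 = 6665.7837 km
revisit = 40075 / 6665.7837 = 6.0120 days

6.0120 days


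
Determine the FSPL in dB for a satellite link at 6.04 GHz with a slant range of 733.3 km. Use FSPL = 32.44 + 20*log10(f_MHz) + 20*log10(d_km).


f = 6.04 GHz = 6040.0000 MHz
d = 733.3 km
FSPL = 32.44 + 20*log10(6040.0000) + 20*log10(733.3)
FSPL = 32.44 + 75.6207 + 57.3056
FSPL = 165.3664 dB

165.3664 dB
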